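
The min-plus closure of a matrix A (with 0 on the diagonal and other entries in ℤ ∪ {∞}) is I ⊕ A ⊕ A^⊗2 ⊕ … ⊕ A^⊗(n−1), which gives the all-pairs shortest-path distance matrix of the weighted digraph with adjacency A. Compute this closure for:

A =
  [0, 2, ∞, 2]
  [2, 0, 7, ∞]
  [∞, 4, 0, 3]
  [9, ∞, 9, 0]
Closure =
  [0, 2, 9, 2]
  [2, 0, 7, 4]
  [6, 4, 0, 3]
  [9, 11, 9, 0]

This is the Floyd-Warshall all-pairs shortest-path computation. For each intermediate vertex k = 0, 1, …, 3, update dist[i][j] ← min(dist[i][j], dist[i][k] + dist[k][j]). The final matrix gives, for each (i, j), the minimum total weight of any directed path from i to j (possibly empty when i = j).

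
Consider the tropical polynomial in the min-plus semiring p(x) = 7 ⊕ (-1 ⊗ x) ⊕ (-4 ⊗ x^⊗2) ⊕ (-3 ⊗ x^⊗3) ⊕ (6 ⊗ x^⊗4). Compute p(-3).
p(-3) = -12

A tropical monomial a ⊗ x^⊗i evaluates to a + i · x. Evaluating each term at x = -3:
  Term 0 contributes 7 + 0 · -3 = 7
  Term 1 contributes -1 + 1 · -3 = -4
  Term 2 contributes -4 + 2 · -3 = -10
  Term 3 contributes -3 + 3 · -3 = -12
  Term 4 contributes 6 + 4 · -3 = -6
p(-3) = ⊕ of these = min[7, -4, -10, -12, -6] = -12.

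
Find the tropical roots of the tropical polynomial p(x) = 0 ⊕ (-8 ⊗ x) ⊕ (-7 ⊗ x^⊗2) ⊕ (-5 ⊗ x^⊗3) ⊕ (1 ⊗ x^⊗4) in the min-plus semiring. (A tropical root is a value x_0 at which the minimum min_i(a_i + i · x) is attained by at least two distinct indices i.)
Roots: {-6, -2, -1, 8}

Each tropical root is a break point of the lower envelope of the lines y = a_i + i · x (there are 5 lines, with slopes 0, 1, ..., 4). Only the lines that attain the minimum somewhere contribute to roots; other lines are dominated. Here the surviving (envelope) indices are i = 4, i = 3, i = 2, i = 1, i = 0.
Intersections between consecutive envelope lines give the roots: for adjacent envelope indices i < j the intersection is x = (a_i − a_j) / (j − i). Reading off the sorted break points: {-6, -2, -1, 8}.
Verification: at each break x_0, at least two indices attain the minimum of min_i(a_i + i · x_0).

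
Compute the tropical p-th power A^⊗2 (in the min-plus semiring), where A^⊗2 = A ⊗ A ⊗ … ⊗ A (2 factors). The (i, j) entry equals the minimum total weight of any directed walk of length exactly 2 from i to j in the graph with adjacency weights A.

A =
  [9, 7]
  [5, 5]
A^⊗2 =
  [12, 12]
  [10, 10]

Each entry (A^⊗2)_ij equals the minimum over all length-2 walks i = v_0 → v_1 → … → v_2 = j of Σ_t A[v_t][v_{t+1}]. For example, for (i, j) = (0, 1) we minimise over 2 possible intermediate vertex sequences; the minimum is 12, attained along the walk 0 → 1 → 1.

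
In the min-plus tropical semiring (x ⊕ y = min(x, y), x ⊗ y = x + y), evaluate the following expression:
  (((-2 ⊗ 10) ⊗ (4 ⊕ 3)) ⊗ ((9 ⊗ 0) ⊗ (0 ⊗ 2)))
(((-2 ⊗ 10) ⊗ (4 ⊕ 3)) ⊗ ((9 ⊗ 0) ⊗ (0 ⊗ 2))) = 22

Expand innermost to outermost. Recall ⊕ takes the minimum of its arguments and ⊗ takes their sum. Working out the expression (((-2 ⊗ 10) ⊗ (4 ⊕ 3)) ⊗ ((9 ⊗ 0) ⊗ (0 ⊗ 2))) gives 22.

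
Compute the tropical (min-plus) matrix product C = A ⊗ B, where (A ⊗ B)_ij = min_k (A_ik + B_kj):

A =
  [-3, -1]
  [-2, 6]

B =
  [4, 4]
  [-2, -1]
A ⊗ B =
  [-3, -2]
  [2, 2]

Apply the min-plus product entry-by-entry:
  C[0][0] = min over k of (A[0][0] + B[0][0] = -3 + 4 = 1, A[0][1] + B[1][0] = -1 + -2 = -3) = -3 (attained at k = 1)
  C[0][1] = min over k of (A[0][0] + B[0][1] = -3 + 4 = 1, A[0][1] + B[1][1] = -1 + -1 = -2) = -2 (attained at k = 1)
  C[1][0] = min over k of (A[1][0] + B[0][0] = -2 + 4 = 2, A[1][1] + B[1][0] = 6 + -2 = 4) = 2 (attained at k = 0)
  C[1][1] = min over k of (A[1][0] + B[0][1] = -2 + 4 = 2, A[1][1] + B[1][1] = 6 + -1 = 5) = 2 (attained at k = 0)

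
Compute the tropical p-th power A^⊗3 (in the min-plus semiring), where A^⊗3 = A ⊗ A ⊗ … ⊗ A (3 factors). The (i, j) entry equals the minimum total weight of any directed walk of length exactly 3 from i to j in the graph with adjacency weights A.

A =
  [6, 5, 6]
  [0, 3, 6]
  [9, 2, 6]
A^⊗3 =
  [8, 10, 11]
  [5, 8, 9]
  [5, 7, 8]

Each entry (A^⊗3)_ij equals the minimum over all length-3 walks i = v_0 → v_1 → … → v_3 = j of Σ_t A[v_t][v_{t+1}]. For example, for (i, j) = (0, 2) we minimise over 9 possible intermediate vertex sequences; the minimum is 11, attained along the walk 0 → 1 → 0 → 2.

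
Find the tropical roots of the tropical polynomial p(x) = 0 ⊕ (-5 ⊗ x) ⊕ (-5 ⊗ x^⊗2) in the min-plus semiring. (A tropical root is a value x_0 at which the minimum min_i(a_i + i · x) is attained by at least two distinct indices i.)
Roots: {0, 5}

Each tropical root is a break point of the lower envelope of the lines y = a_i + i · x (there are 3 lines, with slopes 0, 1, ..., 2). Only the lines that attain the minimum somewhere contribute to roots; other lines are dominated. Here the surviving (envelope) indices are i = 2, i = 1, i = 0.
Intersections between consecutive envelope lines give the roots: for adjacent envelope indices i < j the intersection is x = (a_i − a_j) / (j − i). Reading off the sorted break points: {0, 5}.
Verification: at each break x_0, at least two indices attain the minimum of min_i(a_i + i · x_0).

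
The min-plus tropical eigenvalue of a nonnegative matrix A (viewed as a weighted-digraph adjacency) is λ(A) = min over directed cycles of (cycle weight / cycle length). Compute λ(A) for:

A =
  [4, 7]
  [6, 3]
λ(A) = 3

Enumerate directed cycles and compute their means (weight / length). Sample:
  cycle 0 → 0: weight = 4, length = 1, mean = 4/1 ≈ 4.000
  cycle 1 → 1: weight = 3, length = 1, mean = 3/1 ≈ 3.000
  cycle 0 → 1 → 0: weight = 13, length = 2, mean = 13/2 ≈ 6.500
  cycle 1 → 0 → 1: weight = 13, length = 2, mean = 13/2 ≈ 6.500
Minimum mean = 3.000, attained e.g. along the cycle 1 → 1 with weight 3 and length 1. So λ(A) = 3/1 = 3.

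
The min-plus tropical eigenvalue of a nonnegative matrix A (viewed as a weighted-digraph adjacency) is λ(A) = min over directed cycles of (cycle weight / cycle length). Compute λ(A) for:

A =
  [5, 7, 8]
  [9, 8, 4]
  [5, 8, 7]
λ(A) = 5

Enumerate directed cycles and compute their means (weight / length). Sample:
  cycle 0 → 0: weight = 5, length = 1, mean = 5/1 ≈ 5.000
  cycle 1 → 1: weight = 8, length = 1, mean = 8/1 ≈ 8.000
  cycle 2 → 2: weight = 7, length = 1, mean = 7/1 ≈ 7.000
  cycle 0 → 1 → 0: weight = 16, length = 2, mean = 16/2 ≈ 8.000
  cycle 0 → 2 → 0: weight = 13, length = 2, mean = 13/2 ≈ 6.500
  cycle 1 → 0 → 1: weight = 16, length = 2, mean = 16/2 ≈ 8.000
Minimum mean = 5.000, attained e.g. along the cycle 0 → 0 with weight 5 and length 1. So λ(A) = 5/1 = 5.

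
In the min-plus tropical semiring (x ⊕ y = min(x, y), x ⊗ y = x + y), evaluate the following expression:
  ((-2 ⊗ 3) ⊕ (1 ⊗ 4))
((-2 ⊗ 3) ⊕ (1 ⊗ 4)) = 1

Expand innermost to outermost. Recall ⊕ takes the minimum of its arguments and ⊗ takes their sum. Working out the expression ((-2 ⊗ 3) ⊕ (1 ⊗ 4)) gives 1.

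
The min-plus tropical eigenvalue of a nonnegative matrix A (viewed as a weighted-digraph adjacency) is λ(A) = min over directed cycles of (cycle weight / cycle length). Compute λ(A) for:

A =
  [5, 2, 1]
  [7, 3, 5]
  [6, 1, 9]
λ(A) = 3

Enumerate directed cycles and compute their means (weight / length). Sample:
  cycle 0 → 0: weight = 5, length = 1, mean = 5/1 ≈ 5.000
  cycle 1 → 1: weight = 3, length = 1, mean = 3/1 ≈ 3.000
  cycle 2 → 2: weight = 9, length = 1, mean = 9/1 ≈ 9.000
  cycle 0 → 1 → 0: weight = 9, length = 2, mean = 9/2 ≈ 4.500
  cycle 0 → 2 → 0: weight = 7, length = 2, mean = 7/2 ≈ 3.500
  cycle 1 → 0 → 1: weight = 9, length = 2, mean = 9/2 ≈ 4.500
Minimum mean = 3.000, attained e.g. along the cycle 1 → 1 with weight 3 and length 1. So λ(A) = 3/1 = 3.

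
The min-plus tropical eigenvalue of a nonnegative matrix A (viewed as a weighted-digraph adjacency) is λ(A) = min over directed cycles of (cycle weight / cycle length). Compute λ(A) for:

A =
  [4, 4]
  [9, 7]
λ(A) = 4

Enumerate directed cycles and compute their means (weight / length). Sample:
  cycle 0 → 0: weight = 4, length = 1, mean = 4/1 ≈ 4.000
  cycle 1 → 1: weight = 7, length = 1, mean = 7/1 ≈ 7.000
  cycle 0 → 1 → 0: weight = 13, length = 2, mean = 13/2 ≈ 6.500
  cycle 1 → 0 → 1: weight = 13, length = 2, mean = 13/2 ≈ 6.500
Minimum mean = 4.000, attained e.g. along the cycle 0 → 0 with weight 4 and length 1. So λ(A) = 4/1 = 4.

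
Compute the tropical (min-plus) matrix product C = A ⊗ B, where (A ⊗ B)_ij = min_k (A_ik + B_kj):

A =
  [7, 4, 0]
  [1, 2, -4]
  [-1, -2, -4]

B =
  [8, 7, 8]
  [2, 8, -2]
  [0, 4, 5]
A ⊗ B =
  [0, 4, 2]
  [-4, 0, 0]
  [-4, 0, -4]

Apply the min-plus product entry-by-entry:
  C[0][0] = min over k of (A[0][0] + B[0][0] = 7 + 8 = 15, A[0][1] + B[1][0] = 4 + 2 = 6, A[0][2] + B[2][0] = 0 + 0 = 0) = 0 (attained at k = 2)
  C[0][1] = min over k of (A[0][0] + B[0][1] = 7 + 7 = 14, A[0][1] + B[1][1] = 4 + 8 = 12, A[0][2] + B[2][1] = 0 + 4 = 4) = 4 (attained at k = 2)
  C[0][2] = min over k of (A[0][0] + B[0][2] = 7 + 8 = 15, A[0][1] + B[1][2] = 4 + -2 = 2, A[0][2] + B[2][2] = 0 + 5 = 5) = 2 (attained at k = 1)
  C[1][0] = min over k of (A[1][0] + B[0][0] = 1 + 8 = 9, A[1][1] + B[1][0] = 2 + 2 = 4, A[1][2] + B[2][0] = -4 + 0 = -4) = -4 (attained at k = 2)
  C[1][1] = min over k of (A[1][0] + B[0][1] = 1 + 7 = 8, A[1][1] + B[1][1] = 2 + 8 = 10, A[1][2] + B[2][1] = -4 + 4 = 0) = 0 (attained at k = 2)
  C[1][2] = min over k of (A[1][0] + B[0][2] = 1 + 8 = 9, A[1][1] + B[1][2] = 2 + -2 = 0, A[1][2] + B[2][2] = -4 + 5 = 1) = 0 (attained at k = 1)
  C[2][0] = min over k of (A[2][0] + B[0][0] = -1 + 8 = 7, A[2][1] + B[1][0] = -2 + 2 = 0, A[2][2] + B[2][0] = -4 + 0 = -4) = -4 (attained at k = 2)
  C[2][1] = min over k of (A[2][0] + B[0][1] = -1 + 7 = 6, A[2][1] + B[1][1] = -2 + 8 = 6, A[2][2] + B[2][1] = -4 + 4 = 0) = 0 (attained at k = 2)
  C[2][2] = min over k of (A[2][0] + B[0][2] = -1 + 8 = 7, A[2][1] + B[1][2] = -2 + -2 = -4, A[2][2] + B[2][2] = -4 + 5 = 1) = -4 (attained at k = 1)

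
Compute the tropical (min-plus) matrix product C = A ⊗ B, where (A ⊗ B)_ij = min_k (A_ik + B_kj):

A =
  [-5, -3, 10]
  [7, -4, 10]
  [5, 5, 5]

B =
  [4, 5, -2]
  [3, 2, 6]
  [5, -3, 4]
A ⊗ B =
  [-1, -1, -7]
  [-1, -2, 2]
  [8, 2, 3]

Apply the min-plus product entry-by-entry:
  C[0][0] = min over k of (A[0][0] + B[0][0] = -5 + 4 = -1, A[0][1] + B[1][0] = -3 + 3 = 0, A[0][2] + B[2][0] = 10 + 5 = 15) = -1 (attained at k = 0)
  C[0][1] = min over k of (A[0][0] + B[0][1] = -5 + 5 = 0, A[0][1] + B[1][1] = -3 + 2 = -1, A[0][2] + B[2][1] = 10 + -3 = 7) = -1 (attained at k = 1)
  C[0][2] = min over k of (A[0][0] + B[0][2] = -5 + -2 = -7, A[0][1] + B[1][2] = -3 + 6 = 3, A[0][2] + B[2][2] = 10 + 4 = 14) = -7 (attained at k = 0)
  C[1][0] = min over k of (A[1][0] + B[0][0] = 7 + 4 = 11, A[1][1] + B[1][0] = -4 + 3 = -1, A[1][2] + B[2][0] = 10 + 5 = 15) = -1 (attained at k = 1)
  C[1][1] = min over k of (A[1][0] + B[0][1] = 7 + 5 = 12, A[1][1] + B[1][1] = -4 + 2 = -2, A[1][2] + B[2][1] = 10 + -3 = 7) = -2 (attained at k = 1)
  C[1][2] = min over k of (A[1][0] + B[0][2] = 7 + -2 = 5, A[1][1] + B[1][2] = -4 + 6 = 2, A[1][2] + B[2][2] = 10 + 4 = 14) = 2 (attained at k = 1)
  C[2][0] = min over k of (A[2][0] + B[0][0] = 5 + 4 = 9, A[2][1] + B[1][0] = 5 + 3 = 8, A[2][2] + B[2][0] = 5 + 5 = 10) = 8 (attained at k = 1)
  C[2][1] = min over k of (A[2][0] + B[0][1] = 5 + 5 = 10, A[2][1] + B[1][1] = 5 + 2 = 7, A[2][2] + B[2][1] = 5 + -3 = 2) = 2 (attained at k = 2)
  C[2][2] = min over k of (A[2][0] + B[0][2] = 5 + -2 = 3, A[2][1] + B[1][2] = 5 + 6 = 11, A[2][2] + B[2][2] = 5 + 4 = 9) = 3 (attained at k = 0)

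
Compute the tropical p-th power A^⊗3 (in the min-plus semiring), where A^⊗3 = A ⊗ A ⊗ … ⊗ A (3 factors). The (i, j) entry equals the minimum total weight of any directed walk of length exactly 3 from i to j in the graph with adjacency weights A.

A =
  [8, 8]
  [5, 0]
A^⊗3 =
  [13, 8]
  [5, 0]

Each entry (A^⊗3)_ij equals the minimum over all length-3 walks i = v_0 → v_1 → … → v_3 = j of Σ_t A[v_t][v_{t+1}]. For example, for (i, j) = (0, 1) we minimise over 4 possible intermediate vertex sequences; the minimum is 8, attained along the walk 0 → 1 → 1 → 1.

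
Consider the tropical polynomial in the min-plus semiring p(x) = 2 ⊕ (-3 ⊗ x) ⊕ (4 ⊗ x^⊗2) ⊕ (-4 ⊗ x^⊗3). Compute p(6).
p(6) = 2

A tropical monomial a ⊗ x^⊗i evaluates to a + i · x. Evaluating each term at x = 6:
  Term 0 contributes 2 + 0 · 6 = 2
  Term 1 contributes -3 + 1 · 6 = 3
  Term 2 contributes 4 + 2 · 6 = 16
  Term 3 contributes -4 + 3 · 6 = 14
p(6) = ⊕ of these = min[2, 3, 16, 14] = 2.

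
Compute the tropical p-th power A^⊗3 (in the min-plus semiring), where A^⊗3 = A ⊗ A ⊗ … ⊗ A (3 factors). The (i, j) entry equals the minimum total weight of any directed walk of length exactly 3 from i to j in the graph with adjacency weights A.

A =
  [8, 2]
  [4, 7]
A^⊗3 =
  [13, 8]
  [10, 13]

Each entry (A^⊗3)_ij equals the minimum over all length-3 walks i = v_0 → v_1 → … → v_3 = j of Σ_t A[v_t][v_{t+1}]. For example, for (i, j) = (0, 1) we minimise over 4 possible intermediate vertex sequences; the minimum is 8, attained along the walk 0 → 1 → 0 → 1.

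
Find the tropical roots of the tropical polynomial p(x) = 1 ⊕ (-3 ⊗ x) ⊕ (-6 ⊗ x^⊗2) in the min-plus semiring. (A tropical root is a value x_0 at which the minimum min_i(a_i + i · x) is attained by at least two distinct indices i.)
Roots: {3, 4}

Each tropical root is a break point of the lower envelope of the lines y = a_i + i · x (there are 3 lines, with slopes 0, 1, ..., 2). Only the lines that attain the minimum somewhere contribute to roots; other lines are dominated. Here the surviving (envelope) indices are i = 2, i = 1, i = 0.
Intersections between consecutive envelope lines give the roots: for adjacent envelope indices i < j the intersection is x = (a_i − a_j) / (j − i). Reading off the sorted break points: {3, 4}.
Verification: at each break x_0, at least two indices attain the minimum of min_i(a_i + i · x_0).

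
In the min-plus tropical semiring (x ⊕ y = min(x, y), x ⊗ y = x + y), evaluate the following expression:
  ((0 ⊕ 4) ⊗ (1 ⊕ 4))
((0 ⊕ 4) ⊗ (1 ⊕ 4)) = 1

Expand innermost to outermost. Recall ⊕ takes the minimum of its arguments and ⊗ takes their sum. Working out the expression ((0 ⊕ 4) ⊗ (1 ⊕ 4)) gives 1.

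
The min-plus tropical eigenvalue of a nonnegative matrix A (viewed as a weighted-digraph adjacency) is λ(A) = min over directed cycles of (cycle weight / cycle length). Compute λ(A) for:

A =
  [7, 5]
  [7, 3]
λ(A) = 3

Enumerate directed cycles and compute their means (weight / length). Sample:
  cycle 0 → 0: weight = 7, length = 1, mean = 7/1 ≈ 7.000
  cycle 1 → 1: weight = 3, length = 1, mean = 3/1 ≈ 3.000
  cycle 0 → 1 → 0: weight = 12, length = 2, mean = 12/2 ≈ 6.000
  cycle 1 → 0 → 1: weight = 12, length = 2, mean = 12/2 ≈ 6.000
Minimum mean = 3.000, attained e.g. along the cycle 1 → 1 with weight 3 and length 1. So λ(A) = 3/1 = 3.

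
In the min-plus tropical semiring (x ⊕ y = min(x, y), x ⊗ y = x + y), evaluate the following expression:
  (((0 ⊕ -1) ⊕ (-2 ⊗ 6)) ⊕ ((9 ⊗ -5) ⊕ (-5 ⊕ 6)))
(((0 ⊕ -1) ⊕ (-2 ⊗ 6)) ⊕ ((9 ⊗ -5) ⊕ (-5 ⊕ 6))) = -5

Expand innermost to outermost. Recall ⊕ takes the minimum of its arguments and ⊗ takes their sum. Working out the expression (((0 ⊕ -1) ⊕ (-2 ⊗ 6)) ⊕ ((9 ⊗ -5) ⊕ (-5 ⊕ 6))) gives -5.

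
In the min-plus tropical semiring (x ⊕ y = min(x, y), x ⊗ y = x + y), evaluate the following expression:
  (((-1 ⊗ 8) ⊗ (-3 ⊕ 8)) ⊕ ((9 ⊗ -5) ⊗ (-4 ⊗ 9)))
(((-1 ⊗ 8) ⊗ (-3 ⊕ 8)) ⊕ ((9 ⊗ -5) ⊗ (-4 ⊗ 9))) = 4

Expand innermost to outermost. Recall ⊕ takes the minimum of its arguments and ⊗ takes their sum. Working out the expression (((-1 ⊗ 8) ⊗ (-3 ⊕ 8)) ⊕ ((9 ⊗ -5) ⊗ (-4 ⊗ 9))) gives 4.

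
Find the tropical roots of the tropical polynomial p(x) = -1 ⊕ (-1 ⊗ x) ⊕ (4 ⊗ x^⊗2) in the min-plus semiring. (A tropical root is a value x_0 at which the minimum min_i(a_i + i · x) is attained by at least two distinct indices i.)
Roots: {-5, 0}

Each tropical root is a break point of the lower envelope of the lines y = a_i + i · x (there are 3 lines, with slopes 0, 1, ..., 2). Only the lines that attain the minimum somewhere contribute to roots; other lines are dominated. Here the surviving (envelope) indices are i = 2, i = 1, i = 0.
Intersections between consecutive envelope lines give the roots: for adjacent envelope indices i < j the intersection is x = (a_i − a_j) / (j − i). Reading off the sorted break points: {-5, 0}.
Verification: at each break x_0, at least two indices attain the minimum of min_i(a_i + i · x_0).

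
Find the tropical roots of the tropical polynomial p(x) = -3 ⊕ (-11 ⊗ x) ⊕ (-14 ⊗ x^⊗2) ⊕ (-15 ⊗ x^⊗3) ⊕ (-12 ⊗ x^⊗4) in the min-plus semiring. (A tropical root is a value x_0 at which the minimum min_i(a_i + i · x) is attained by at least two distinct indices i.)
Roots: {-3, 1, 3, 8}

Each tropical root is a break point of the lower envelope of the lines y = a_i + i · x (there are 5 lines, with slopes 0, 1, ..., 4). Only the lines that attain the minimum somewhere contribute to roots; other lines are dominated. Here the surviving (envelope) indices are i = 4, i = 3, i = 2, i = 1, i = 0.
Intersections between consecutive envelope lines give the roots: for adjacent envelope indices i < j the intersection is x = (a_i − a_j) / (j − i). Reading off the sorted break points: {-3, 1, 3, 8}.
Verification: at each break x_0, at least two indices attain the minimum of min_i(a_i + i · x_0).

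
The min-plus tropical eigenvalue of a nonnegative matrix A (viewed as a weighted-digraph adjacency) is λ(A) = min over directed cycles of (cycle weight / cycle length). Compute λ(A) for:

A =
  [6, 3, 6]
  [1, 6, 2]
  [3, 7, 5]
λ(A) = 2

Enumerate directed cycles and compute their means (weight / length). Sample:
  cycle 0 → 0: weight = 6, length = 1, mean = 6/1 ≈ 6.000
  cycle 1 → 1: weight = 6, length = 1, mean = 6/1 ≈ 6.000
  cycle 2 → 2: weight = 5, length = 1, mean = 5/1 ≈ 5.000
  cycle 0 → 1 → 0: weight = 4, length = 2, mean = 4/2 ≈ 2.000
  cycle 0 → 2 → 0: weight = 9, length = 2, mean = 9/2 ≈ 4.500
  cycle 1 → 0 → 1: weight = 4, length = 2, mean = 4/2 ≈ 2.000
Minimum mean = 2.000, attained e.g. along the cycle 0 → 1 → 0 with weight 4 and length 2. So λ(A) = 4/2 = 2.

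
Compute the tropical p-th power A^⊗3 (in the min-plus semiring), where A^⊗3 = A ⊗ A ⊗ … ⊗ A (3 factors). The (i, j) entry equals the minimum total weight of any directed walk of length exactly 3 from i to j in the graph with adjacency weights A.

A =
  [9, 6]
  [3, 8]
A^⊗3 =
  [17, 15]
  [12, 17]

Each entry (A^⊗3)_ij equals the minimum over all length-3 walks i = v_0 → v_1 → … → v_3 = j of Σ_t A[v_t][v_{t+1}]. For example, for (i, j) = (0, 1) we minimise over 4 possible intermediate vertex sequences; the minimum is 15, attained along the walk 0 → 1 → 0 → 1.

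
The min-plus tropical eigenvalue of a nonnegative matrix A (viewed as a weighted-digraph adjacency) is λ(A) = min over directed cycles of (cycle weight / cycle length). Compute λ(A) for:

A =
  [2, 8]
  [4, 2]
λ(A) = 2

Enumerate directed cycles and compute their means (weight / length). Sample:
  cycle 0 → 0: weight = 2, length = 1, mean = 2/1 ≈ 2.000
  cycle 1 → 1: weight = 2, length = 1, mean = 2/1 ≈ 2.000
  cycle 0 → 1 → 0: weight = 12, length = 2, mean = 12/2 ≈ 6.000
  cycle 1 → 0 → 1: weight = 12, length = 2, mean = 12/2 ≈ 6.000
Minimum mean = 2.000, attained e.g. along the cycle 0 → 0 with weight 2 and length 1. So λ(A) = 2/1 = 2.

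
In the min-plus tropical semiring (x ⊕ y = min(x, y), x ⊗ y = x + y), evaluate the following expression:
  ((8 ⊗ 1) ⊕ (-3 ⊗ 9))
((8 ⊗ 1) ⊕ (-3 ⊗ 9)) = 6

Expand innermost to outermost. Recall ⊕ takes the minimum of its arguments and ⊗ takes their sum. Working out the expression ((8 ⊗ 1) ⊕ (-3 ⊗ 9)) gives 6.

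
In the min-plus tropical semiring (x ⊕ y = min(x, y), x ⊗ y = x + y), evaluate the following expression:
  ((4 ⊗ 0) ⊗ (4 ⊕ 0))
((4 ⊗ 0) ⊗ (4 ⊕ 0)) = 4

Expand innermost to outermost. Recall ⊕ takes the minimum of its arguments and ⊗ takes their sum. Working out the expression ((4 ⊗ 0) ⊗ (4 ⊕ 0)) gives 4.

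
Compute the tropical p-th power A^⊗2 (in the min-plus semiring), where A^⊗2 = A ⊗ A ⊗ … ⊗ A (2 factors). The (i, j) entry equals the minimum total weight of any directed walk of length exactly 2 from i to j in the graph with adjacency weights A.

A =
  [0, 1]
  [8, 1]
A^⊗2 =
  [0, 1]
  [8, 2]

Each entry (A^⊗2)_ij equals the minimum over all length-2 walks i = v_0 → v_1 → … → v_2 = j of Σ_t A[v_t][v_{t+1}]. For example, for (i, j) = (0, 1) we minimise over 2 possible intermediate vertex sequences; the minimum is 1, attained along the walk 0 → 0 → 1.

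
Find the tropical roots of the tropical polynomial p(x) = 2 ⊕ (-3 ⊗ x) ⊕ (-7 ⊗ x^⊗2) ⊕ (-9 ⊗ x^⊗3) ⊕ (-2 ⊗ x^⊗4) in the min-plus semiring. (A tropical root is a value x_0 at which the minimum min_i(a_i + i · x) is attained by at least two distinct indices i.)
Roots: {-7, 2, 4, 5}

Each tropical root is a break point of the lower envelope of the lines y = a_i + i · x (there are 5 lines, with slopes 0, 1, ..., 4). Only the lines that attain the minimum somewhere contribute to roots; other lines are dominated. Here the surviving (envelope) indices are i = 4, i = 3, i = 2, i = 1, i = 0.
Intersections between consecutive envelope lines give the roots: for adjacent envelope indices i < j the intersection is x = (a_i − a_j) / (j − i). Reading off the sorted break points: {-7, 2, 4, 5}.
Verification: at each break x_0, at least two indices attain the minimum of min_i(a_i + i · x_0).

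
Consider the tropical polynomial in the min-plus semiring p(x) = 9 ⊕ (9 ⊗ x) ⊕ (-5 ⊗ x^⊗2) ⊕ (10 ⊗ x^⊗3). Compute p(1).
p(1) = -3

A tropical monomial a ⊗ x^⊗i evaluates to a + i · x. Evaluating each term at x = 1:
  Term 0 contributes 9 + 0 · 1 = 9
  Term 1 contributes 9 + 1 · 1 = 10
  Term 2 contributes -5 + 2 · 1 = -3
  Term 3 contributes 10 + 3 · 1 = 13
p(1) = ⊕ of these = min[9, 10, -3, 13] = -3.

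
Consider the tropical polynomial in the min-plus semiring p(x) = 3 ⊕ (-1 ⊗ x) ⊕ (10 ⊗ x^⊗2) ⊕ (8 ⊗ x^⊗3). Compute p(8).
p(8) = 3

A tropical monomial a ⊗ x^⊗i evaluates to a + i · x. Evaluating each term at x = 8:
  Term 0 contributes 3 + 0 · 8 = 3
  Term 1 contributes -1 + 1 · 8 = 7
  Term 2 contributes 10 + 2 · 8 = 26
  Term 3 contributes 8 + 3 · 8 = 32
p(8) = ⊕ of these = min[3, 7, 26, 32] = 3.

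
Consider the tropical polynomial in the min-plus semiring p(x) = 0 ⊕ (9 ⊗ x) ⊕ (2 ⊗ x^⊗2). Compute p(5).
p(5) = 0

A tropical monomial a ⊗ x^⊗i evaluates to a + i · x. Evaluating each term at x = 5:
  Term 0 contributes 0 + 0 · 5 = 0
  Term 1 contributes 9 + 1 · 5 = 14
  Term 2 contributes 2 + 2 · 5 = 12
p(5) = ⊕ of these = min[0, 14, 12] = 0.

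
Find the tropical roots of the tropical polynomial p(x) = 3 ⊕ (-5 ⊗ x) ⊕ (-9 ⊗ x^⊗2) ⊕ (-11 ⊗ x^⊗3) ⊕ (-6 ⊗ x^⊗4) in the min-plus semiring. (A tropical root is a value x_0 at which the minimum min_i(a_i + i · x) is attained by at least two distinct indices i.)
Roots: {-5, 2, 4, 8}

Each tropical root is a break point of the lower envelope of the lines y = a_i + i · x (there are 5 lines, with slopes 0, 1, ..., 4). Only the lines that attain the minimum somewhere contribute to roots; other lines are dominated. Here the surviving (envelope) indices are i = 4, i = 3, i = 2, i = 1, i = 0.
Intersections between consecutive envelope lines give the roots: for adjacent envelope indices i < j the intersection is x = (a_i − a_j) / (j − i). Reading off the sorted break points: {-5, 2, 4, 8}.
Verification: at each break x_0, at least two indices attain the minimum of min_i(a_i + i · x_0).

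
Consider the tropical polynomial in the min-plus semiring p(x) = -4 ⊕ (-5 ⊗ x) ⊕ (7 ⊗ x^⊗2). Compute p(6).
p(6) = -4

A tropical monomial a ⊗ x^⊗i evaluates to a + i · x. Evaluating each term at x = 6:
  Term 0 contributes -4 + 0 · 6 = -4
  Term 1 contributes -5 + 1 · 6 = 1
  Term 2 contributes 7 + 2 · 6 = 19
p(6) = ⊕ of these = min[-4, 1, 19] = -4.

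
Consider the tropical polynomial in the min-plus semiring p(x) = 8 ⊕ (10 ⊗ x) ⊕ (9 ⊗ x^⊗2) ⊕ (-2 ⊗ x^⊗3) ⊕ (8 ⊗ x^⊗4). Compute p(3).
p(3) = 7

A tropical monomial a ⊗ x^⊗i evaluates to a + i · x. Evaluating each term at x = 3:
  Term 0 contributes 8 + 0 · 3 = 8
  Term 1 contributes 10 + 1 · 3 = 13
  Term 2 contributes 9 + 2 · 3 = 15
  Term 3 contributes -2 + 3 · 3 = 7
  Term 4 contributes 8 + 4 · 3 = 20
p(3) = ⊕ of these = min[8, 13, 15, 7, 20] = 7.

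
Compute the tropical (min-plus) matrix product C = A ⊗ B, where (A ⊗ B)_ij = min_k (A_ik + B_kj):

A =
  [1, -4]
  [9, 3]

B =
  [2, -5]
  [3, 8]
A ⊗ B =
  [-1, -4]
  [6, 4]

Apply the min-plus product entry-by-entry:
  C[0][0] = min over k of (A[0][0] + B[0][0] = 1 + 2 = 3, A[0][1] + B[1][0] = -4 + 3 = -1) = -1 (attained at k = 1)
  C[0][1] = min over k of (A[0][0] + B[0][1] = 1 + -5 = -4, A[0][1] + B[1][1] = -4 + 8 = 4) = -4 (attained at k = 0)
  C[1][0] = min over k of (A[1][0] + B[0][0] = 9 + 2 = 11, A[1][1] + B[1][0] = 3 + 3 = 6) = 6 (attained at k = 1)
  C[1][1] = min over k of (A[1][0] + B[0][1] = 9 + -5 = 4, A[1][1] + B[1][1] = 3 + 8 = 11) = 4 (attained at k = 0)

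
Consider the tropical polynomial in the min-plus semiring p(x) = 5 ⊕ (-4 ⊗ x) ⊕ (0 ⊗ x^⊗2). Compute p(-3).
p(-3) = -7

A tropical monomial a ⊗ x^⊗i evaluates to a + i · x. Evaluating each term at x = -3:
  Term 0 contributes 5 + 0 · -3 = 5
  Term 1 contributes -4 + 1 · -3 = -7
  Term 2 contributes 0 + 2 · -3 = -6
p(-3) = ⊕ of these = min[5, -7, -6] = -7.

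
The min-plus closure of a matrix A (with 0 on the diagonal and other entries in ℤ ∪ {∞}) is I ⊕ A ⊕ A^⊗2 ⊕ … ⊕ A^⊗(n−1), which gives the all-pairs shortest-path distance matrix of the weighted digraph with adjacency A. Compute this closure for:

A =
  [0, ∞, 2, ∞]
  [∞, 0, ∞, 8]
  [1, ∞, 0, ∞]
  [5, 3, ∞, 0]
Closure =
  [0, ∞, 2, ∞]
  [13, 0, 15, 8]
  [1, ∞, 0, ∞]
  [5, 3, 7, 0]

This is the Floyd-Warshall all-pairs shortest-path computation. For each intermediate vertex k = 0, 1, …, 3, update dist[i][j] ← min(dist[i][j], dist[i][k] + dist[k][j]). The final matrix gives, for each (i, j), the minimum total weight of any directed path from i to j (possibly empty when i = j).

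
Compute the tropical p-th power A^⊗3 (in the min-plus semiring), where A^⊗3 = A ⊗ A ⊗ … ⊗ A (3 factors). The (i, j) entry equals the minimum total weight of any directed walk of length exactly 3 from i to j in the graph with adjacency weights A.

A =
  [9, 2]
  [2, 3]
A^⊗3 =
  [7, 6]
  [6, 7]

Each entry (A^⊗3)_ij equals the minimum over all length-3 walks i = v_0 → v_1 → … → v_3 = j of Σ_t A[v_t][v_{t+1}]. For example, for (i, j) = (0, 1) we minimise over 4 possible intermediate vertex sequences; the minimum is 6, attained along the walk 0 → 1 → 0 → 1.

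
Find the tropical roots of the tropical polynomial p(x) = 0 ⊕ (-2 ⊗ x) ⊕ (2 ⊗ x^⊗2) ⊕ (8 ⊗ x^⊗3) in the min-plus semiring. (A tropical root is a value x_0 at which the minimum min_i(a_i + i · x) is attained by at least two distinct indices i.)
Roots: {-6, -4, 2}

Each tropical root is a break point of the lower envelope of the lines y = a_i + i · x (there are 4 lines, with slopes 0, 1, ..., 3). Only the lines that attain the minimum somewhere contribute to roots; other lines are dominated. Here the surviving (envelope) indices are i = 3, i = 2, i = 1, i = 0.
Intersections between consecutive envelope lines give the roots: for adjacent envelope indices i < j the intersection is x = (a_i − a_j) / (j − i). Reading off the sorted break points: {-6, -4, 2}.
Verification: at each break x_0, at least two indices attain the minimum of min_i(a_i + i · x_0).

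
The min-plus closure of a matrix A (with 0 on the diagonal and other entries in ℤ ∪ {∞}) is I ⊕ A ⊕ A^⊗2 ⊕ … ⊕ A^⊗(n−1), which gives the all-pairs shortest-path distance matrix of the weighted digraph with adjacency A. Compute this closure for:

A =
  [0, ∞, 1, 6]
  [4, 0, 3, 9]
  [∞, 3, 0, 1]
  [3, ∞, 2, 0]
Closure =
  [0, 4, 1, 2]
  [4, 0, 3, 4]
  [4, 3, 0, 1]
  [3, 5, 2, 0]

This is the Floyd-Warshall all-pairs shortest-path computation. For each intermediate vertex k = 0, 1, …, 3, update dist[i][j] ← min(dist[i][j], dist[i][k] + dist[k][j]). The final matrix gives, for each (i, j), the minimum total weight of any directed path from i to j (possibly empty when i = j).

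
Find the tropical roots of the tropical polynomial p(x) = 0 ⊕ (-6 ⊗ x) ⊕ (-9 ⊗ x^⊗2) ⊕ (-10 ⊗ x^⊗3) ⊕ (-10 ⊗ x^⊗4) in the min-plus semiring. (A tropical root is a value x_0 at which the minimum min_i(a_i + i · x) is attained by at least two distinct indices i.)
Roots: {0, 1, 3, 6}

Each tropical root is a break point of the lower envelope of the lines y = a_i + i · x (there are 5 lines, with slopes 0, 1, ..., 4). Only the lines that attain the minimum somewhere contribute to roots; other lines are dominated. Here the surviving (envelope) indices are i = 4, i = 3, i = 2, i = 1, i = 0.
Intersections between consecutive envelope lines give the roots: for adjacent envelope indices i < j the intersection is x = (a_i − a_j) / (j − i). Reading off the sorted break points: {0, 1, 3, 6}.
Verification: at each break x_0, at least two indices attain the minimum of min_i(a_i + i · x_0).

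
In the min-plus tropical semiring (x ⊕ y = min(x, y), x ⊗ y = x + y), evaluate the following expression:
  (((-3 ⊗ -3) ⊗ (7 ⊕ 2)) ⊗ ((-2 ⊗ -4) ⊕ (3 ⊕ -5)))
(((-3 ⊗ -3) ⊗ (7 ⊕ 2)) ⊗ ((-2 ⊗ -4) ⊕ (3 ⊕ -5))) = -10

Expand innermost to outermost. Recall ⊕ takes the minimum of its arguments and ⊗ takes their sum. Working out the expression (((-3 ⊗ -3) ⊗ (7 ⊕ 2)) ⊗ ((-2 ⊗ -4) ⊕ (3 ⊕ -5))) gives -10.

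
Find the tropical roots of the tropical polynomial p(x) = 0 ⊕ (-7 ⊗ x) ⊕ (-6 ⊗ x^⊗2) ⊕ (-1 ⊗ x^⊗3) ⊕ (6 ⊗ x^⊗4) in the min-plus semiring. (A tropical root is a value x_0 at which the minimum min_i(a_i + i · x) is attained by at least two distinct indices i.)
Roots: {-7, -5, -1, 7}

Each tropical root is a break point of the lower envelope of the lines y = a_i + i · x (there are 5 lines, with slopes 0, 1, ..., 4). Only the lines that attain the minimum somewhere contribute to roots; other lines are dominated. Here the surviving (envelope) indices are i = 4, i = 3, i = 2, i = 1, i = 0.
Intersections between consecutive envelope lines give the roots: for adjacent envelope indices i < j the intersection is x = (a_i − a_j) / (j − i). Reading off the sorted break points: {-7, -5, -1, 7}.
Verification: at each break x_0, at least two indices attain the minimum of min_i(a_i + i · x_0).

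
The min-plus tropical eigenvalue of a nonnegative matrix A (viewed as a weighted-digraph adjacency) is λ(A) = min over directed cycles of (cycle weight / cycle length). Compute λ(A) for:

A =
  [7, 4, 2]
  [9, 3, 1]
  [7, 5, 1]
λ(A) = 1

Enumerate directed cycles and compute their means (weight / length). Sample:
  cycle 0 → 0: weight = 7, length = 1, mean = 7/1 ≈ 7.000
  cycle 1 → 1: weight = 3, length = 1, mean = 3/1 ≈ 3.000
  cycle 2 → 2: weight = 1, length = 1, mean = 1/1 ≈ 1.000
  cycle 0 → 1 → 0: weight = 13, length = 2, mean = 13/2 ≈ 6.500
  cycle 0 → 2 → 0: weight = 9, length = 2, mean = 9/2 ≈ 4.500
  cycle 1 → 0 → 1: weight = 13, length = 2, mean = 13/2 ≈ 6.500
Minimum mean = 1.000, attained e.g. along the cycle 2 → 2 with weight 1 and length 1. So λ(A) = 1/1 = 1.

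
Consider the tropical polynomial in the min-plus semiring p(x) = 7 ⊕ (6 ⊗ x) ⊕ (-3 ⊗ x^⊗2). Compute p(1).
p(1) = -1

A tropical monomial a ⊗ x^⊗i evaluates to a + i · x. Evaluating each term at x = 1:
  Term 0 contributes 7 + 0 · 1 = 7
  Term 1 contributes 6 + 1 · 1 = 7
  Term 2 contributes -3 + 2 · 1 = -1
p(1) = ⊕ of these = min[7, 7, -1] = -1.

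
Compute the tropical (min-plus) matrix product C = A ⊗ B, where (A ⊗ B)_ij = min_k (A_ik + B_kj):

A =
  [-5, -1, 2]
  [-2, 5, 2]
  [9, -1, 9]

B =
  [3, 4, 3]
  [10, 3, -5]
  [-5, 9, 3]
A ⊗ B =
  [-3, -1, -6]
  [-3, 2, 0]
  [4, 2, -6]

Apply the min-plus product entry-by-entry:
  C[0][0] = min over k of (A[0][0] + B[0][0] = -5 + 3 = -2, A[0][1] + B[1][0] = -1 + 10 = 9, A[0][2] + B[2][0] = 2 + -5 = -3) = -3 (attained at k = 2)
  C[0][1] = min over k of (A[0][0] + B[0][1] = -5 + 4 = -1, A[0][1] + B[1][1] = -1 + 3 = 2, A[0][2] + B[2][1] = 2 + 9 = 11) = -1 (attained at k = 0)
  C[0][2] = min over k of (A[0][0] + B[0][2] = -5 + 3 = -2, A[0][1] + B[1][2] = -1 + -5 = -6, A[0][2] + B[2][2] = 2 + 3 = 5) = -6 (attained at k = 1)
  C[1][0] = min over k of (A[1][0] + B[0][0] = -2 + 3 = 1, A[1][1] + B[1][0] = 5 + 10 = 15, A[1][2] + B[2][0] = 2 + -5 = -3) = -3 (attained at k = 2)
  C[1][1] = min over k of (A[1][0] + B[0][1] = -2 + 4 = 2, A[1][1] + B[1][1] = 5 + 3 = 8, A[1][2] + B[2][1] = 2 + 9 = 11) = 2 (attained at k = 0)
  C[1][2] = min over k of (A[1][0] + B[0][2] = -2 + 3 = 1, A[1][1] + B[1][2] = 5 + -5 = 0, A[1][2] + B[2][2] = 2 + 3 = 5) = 0 (attained at k = 1)
  C[2][0] = min over k of (A[2][0] + B[0][0] = 9 + 3 = 12, A[2][1] + B[1][0] = -1 + 10 = 9, A[2][2] + B[2][0] = 9 + -5 = 4) = 4 (attained at k = 2)
  C[2][1] = min over k of (A[2][0] + B[0][1] = 9 + 4 = 13, A[2][1] + B[1][1] = -1 + 3 = 2, A[2][2] + B[2][1] = 9 + 9 = 18) = 2 (attained at k = 1)
  C[2][2] = min over k of (A[2][0] + B[0][2] = 9 + 3 = 12, A[2][1] + B[1][2] = -1 + -5 = -6, A[2][2] + B[2][2] = 9 + 3 = 12) = -6 (attained at k = 1)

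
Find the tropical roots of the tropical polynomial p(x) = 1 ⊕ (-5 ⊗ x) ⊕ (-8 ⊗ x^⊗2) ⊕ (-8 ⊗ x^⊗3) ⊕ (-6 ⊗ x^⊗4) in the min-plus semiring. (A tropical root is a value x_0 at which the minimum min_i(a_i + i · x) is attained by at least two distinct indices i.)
Roots: {-2, 0, 3, 6}

Each tropical root is a break point of the lower envelope of the lines y = a_i + i · x (there are 5 lines, with slopes 0, 1, ..., 4). Only the lines that attain the minimum somewhere contribute to roots; other lines are dominated. Here the surviving (envelope) indices are i = 4, i = 3, i = 2, i = 1, i = 0.
Intersections between consecutive envelope lines give the roots: for adjacent envelope indices i < j the intersection is x = (a_i − a_j) / (j − i). Reading off the sorted break points: {-2, 0, 3, 6}.
Verification: at each break x_0, at least two indices attain the minimum of min_i(a_i + i · x_0).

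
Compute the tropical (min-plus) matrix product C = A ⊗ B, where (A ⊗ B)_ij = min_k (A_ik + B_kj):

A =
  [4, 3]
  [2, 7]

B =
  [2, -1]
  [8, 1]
A ⊗ B =
  [6, 3]
  [4, 1]

Apply the min-plus product entry-by-entry:
  C[0][0] = min over k of (A[0][0] + B[0][0] = 4 + 2 = 6, A[0][1] + B[1][0] = 3 + 8 = 11) = 6 (attained at k = 0)
  C[0][1] = min over k of (A[0][0] + B[0][1] = 4 + -1 = 3, A[0][1] + B[1][1] = 3 + 1 = 4) = 3 (attained at k = 0)
  C[1][0] = min over k of (A[1][0] + B[0][0] = 2 + 2 = 4, A[1][1] + B[1][0] = 7 + 8 = 15) = 4 (attained at k = 0)
  C[1][1] = min over k of (A[1][0] + B[0][1] = 2 + -1 = 1, A[1][1] + B[1][1] = 7 + 1 = 8) = 1 (attained at k = 0)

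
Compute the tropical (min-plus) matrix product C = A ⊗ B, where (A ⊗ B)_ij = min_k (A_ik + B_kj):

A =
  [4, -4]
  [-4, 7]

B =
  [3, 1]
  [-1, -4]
A ⊗ B =
  [-5, -8]
  [-1, -3]

Apply the min-plus product entry-by-entry:
  C[0][0] = min over k of (A[0][0] + B[0][0] = 4 + 3 = 7, A[0][1] + B[1][0] = -4 + -1 = -5) = -5 (attained at k = 1)
  C[0][1] = min over k of (A[0][0] + B[0][1] = 4 + 1 = 5, A[0][1] + B[1][1] = -4 + -4 = -8) = -8 (attained at k = 1)
  C[1][0] = min over k of (A[1][0] + B[0][0] = -4 + 3 = -1, A[1][1] + B[1][0] = 7 + -1 = 6) = -1 (attained at k = 0)
  C[1][1] = min over k of (A[1][0] + B[0][1] = -4 + 1 = -3, A[1][1] + B[1][1] = 7 + -4 = 3) = -3 (attained at k = 0)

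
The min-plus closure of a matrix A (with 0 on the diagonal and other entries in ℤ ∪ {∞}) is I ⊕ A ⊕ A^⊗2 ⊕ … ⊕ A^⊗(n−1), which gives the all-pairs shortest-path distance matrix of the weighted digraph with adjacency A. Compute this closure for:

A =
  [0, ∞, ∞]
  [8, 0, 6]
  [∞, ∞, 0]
Closure =
  [0, ∞, ∞]
  [8, 0, 6]
  [∞, ∞, 0]

This is the Floyd-Warshall all-pairs shortest-path computation. For each intermediate vertex k = 0, 1, …, 2, update dist[i][j] ← min(dist[i][j], dist[i][k] + dist[k][j]). The final matrix gives, for each (i, j), the minimum total weight of any directed path from i to j (possibly empty when i = j).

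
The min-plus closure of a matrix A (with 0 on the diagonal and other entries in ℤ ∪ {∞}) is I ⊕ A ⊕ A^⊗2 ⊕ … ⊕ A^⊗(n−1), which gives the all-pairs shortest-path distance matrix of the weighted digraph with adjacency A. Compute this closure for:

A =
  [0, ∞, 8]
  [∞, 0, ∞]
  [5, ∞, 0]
Closure =
  [0, ∞, 8]
  [∞, 0, ∞]
  [5, ∞, 0]

This is the Floyd-Warshall all-pairs shortest-path computation. For each intermediate vertex k = 0, 1, …, 2, update dist[i][j] ← min(dist[i][j], dist[i][k] + dist[k][j]). The final matrix gives, for each (i, j), the minimum total weight of any directed path from i to j (possibly empty when i = j).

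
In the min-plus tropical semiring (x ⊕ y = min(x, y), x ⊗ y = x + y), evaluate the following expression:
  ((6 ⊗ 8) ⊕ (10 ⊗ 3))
((6 ⊗ 8) ⊕ (10 ⊗ 3)) = 13

Expand innermost to outermost. Recall ⊕ takes the minimum of its arguments and ⊗ takes their sum. Working out the expression ((6 ⊗ 8) ⊕ (10 ⊗ 3)) gives 13.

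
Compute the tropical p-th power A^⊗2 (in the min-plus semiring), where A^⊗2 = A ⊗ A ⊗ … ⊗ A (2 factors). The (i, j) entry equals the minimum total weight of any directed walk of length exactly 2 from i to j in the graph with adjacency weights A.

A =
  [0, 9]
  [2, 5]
A^⊗2 =
  [0, 9]
  [2, 10]

Each entry (A^⊗2)_ij equals the minimum over all length-2 walks i = v_0 → v_1 → … → v_2 = j of Σ_t A[v_t][v_{t+1}]. For example, for (i, j) = (0, 1) we minimise over 2 possible intermediate vertex sequences; the minimum is 9, attained along the walk 0 → 0 → 1.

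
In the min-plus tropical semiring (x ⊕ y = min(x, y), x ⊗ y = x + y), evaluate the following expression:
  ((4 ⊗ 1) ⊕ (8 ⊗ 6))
((4 ⊗ 1) ⊕ (8 ⊗ 6)) = 5

Expand innermost to outermost. Recall ⊕ takes the minimum of its arguments and ⊗ takes their sum. Working out the expression ((4 ⊗ 1) ⊕ (8 ⊗ 6)) gives 5.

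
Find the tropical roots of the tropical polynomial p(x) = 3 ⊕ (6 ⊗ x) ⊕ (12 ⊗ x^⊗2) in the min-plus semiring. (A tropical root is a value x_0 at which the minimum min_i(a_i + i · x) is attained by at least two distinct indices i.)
Roots: {-6, -3}

Each tropical root is a break point of the lower envelope of the lines y = a_i + i · x (there are 3 lines, with slopes 0, 1, ..., 2). Only the lines that attain the minimum somewhere contribute to roots; other lines are dominated. Here the surviving (envelope) indices are i = 2, i = 1, i = 0.
Intersections between consecutive envelope lines give the roots: for adjacent envelope indices i < j the intersection is x = (a_i − a_j) / (j − i). Reading off the sorted break points: {-6, -3}.
Verification: at each break x_0, at least two indices attain the minimum of min_i(a_i + i · x_0).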